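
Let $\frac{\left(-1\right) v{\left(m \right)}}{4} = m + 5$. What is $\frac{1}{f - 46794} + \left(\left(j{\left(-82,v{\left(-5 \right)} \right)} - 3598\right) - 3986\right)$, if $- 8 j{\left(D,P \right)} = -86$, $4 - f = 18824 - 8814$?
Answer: $- \frac{430160601}{56800} \approx -7573.3$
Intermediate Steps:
$f = -10006$ ($f = 4 - \left(18824 - 8814\right) = 4 - 10010 = -10006$)
$v{\left(m \right)} = -20 - 4 m$ ($v{\left(m \right)} = - 4 \left(m + 5\right) = - 4 \left(5 + m\right) = -20 - 4 m$)
$j{\left(D,P \right)} = \frac{43}{4}$ ($j{\left(D,P \right)} = \left(- \frac{1}{8}\right) \left(-86\right) = \frac{43}{4}$)
$\frac{1}{f - 46794} + \left(\left(j{\left(-82,v{\left(-5 \right)} \right)} - 3598\right) - 3986\right) = \frac{1}{-10006 - 46794} + \left(\left(\frac{43}{4} - 3598\right) - 3986\right) = \frac{1}{-56800} - \frac{30293}{4} = - \frac{1}{56800} - \frac{30293}{4} = - \frac{430160601}{56800}$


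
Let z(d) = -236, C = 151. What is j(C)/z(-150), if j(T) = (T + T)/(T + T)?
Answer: -1/236 ≈ -0.0042373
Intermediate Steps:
j(T) = 1 (j(T) = (2*T)/((2*T)) = (2*T)*(1/(2*T)) = 1)
j(C)/z(-150) = 1/(-236) = 1*(-1/236) = -1/236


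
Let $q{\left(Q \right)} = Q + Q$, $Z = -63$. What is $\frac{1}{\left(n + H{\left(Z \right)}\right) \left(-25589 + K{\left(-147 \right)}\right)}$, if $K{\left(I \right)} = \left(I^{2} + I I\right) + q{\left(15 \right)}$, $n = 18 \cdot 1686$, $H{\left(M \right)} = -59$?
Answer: $\frac{1}{534873451} \approx 1.8696 \cdot 10^{-9}$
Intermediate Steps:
$q{\left(Q \right)} = 2 Q$
$n = 30348$
$K{\left(I \right)} = 30 + 2 I^{2}$ ($K{\left(I \right)} = \left(I^{2} + I I\right) + 2 \cdot 15 = \left(I^{2} + I^{2}\right) + 30 = 2 I^{2} + 30 = 30 + 2 I^{2}$)
$\frac{1}{\left(n + H{\left(Z \right)}\right) \left(-25589 + K{\left(-147 \right)}\right)} = \frac{1}{\left(30348 - 59\right) \left(-25589 + \left(30 + 2 \left(-147\right)^{2}\right)\right)} = \frac{1}{30289 \left(-25589 + \left(30 + 2 \cdot 21609\right)\right)} = \frac{1}{30289 \left(-25589 + \left(30 + 43218\right)\right)} = \frac{1}{30289 \left(-25589 + 43248\right)} = \frac{1}{30289 \cdot 17659} = \frac{1}{534873451}$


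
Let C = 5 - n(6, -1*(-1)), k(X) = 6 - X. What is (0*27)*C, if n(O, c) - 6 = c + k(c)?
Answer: 0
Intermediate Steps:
n(O, c) = 12 (n(O, c) = 6 + (c + (6 - c)) = 6 + 6 = 12)
C = -7 (C = 5 - 1*12 = 5 - 12 = -7)
(0*27)*C = (0*27)*(-7) = 0*(-7) = 0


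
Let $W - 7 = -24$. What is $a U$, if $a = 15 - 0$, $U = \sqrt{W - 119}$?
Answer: $30 i \sqrt{34} \approx 174.93 i$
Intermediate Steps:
$W = -17$ ($W = 7 - 24 = -17$)
$U = 2 i \sqrt{34}$ ($U = \sqrt{-17 - 119} = \sqrt{-136} = 2 i \sqrt{34} \approx 11.662 i$)
$a = 15$ ($a = 15 + 0 = 15$)
$a U = 15 \cdot 2 i \sqrt{34} = 30 i \sqrt{34}$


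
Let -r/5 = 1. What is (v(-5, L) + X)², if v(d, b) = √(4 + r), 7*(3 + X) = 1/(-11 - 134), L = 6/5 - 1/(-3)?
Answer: 8247891/1030225 - 6092*I/1015 ≈ 8.0059 - 6.002*I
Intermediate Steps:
r = -5 (r = -5*1 = -5)
L = 23/15 (L = 6*(⅕) - 1*(-⅓) = 6/5 + ⅓ = 23/15 ≈ 1.5333)
X = -3046/1015 (X = -3 + 1/(7*(-11 - 134)) = -3 + (⅐)/(-145) = -3 + (⅐)*(-1/145) = -3 - 1/1015 = -3046/1015 ≈ -3.0010)
v(d, b) = I (v(d, b) = √(4 - 5) = √(-1) = I)
(v(-5, L) + X)² = (I - 3046/1015)² = (-3046/1015 + I)²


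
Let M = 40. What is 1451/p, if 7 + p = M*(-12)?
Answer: -1451/487 ≈ -2.9795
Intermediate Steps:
p = -487 (p = -7 + 40*(-12) = -7 - 480 = -487)
1451/p = 1451/(-487) = 1451*(-1/487) = -1451/487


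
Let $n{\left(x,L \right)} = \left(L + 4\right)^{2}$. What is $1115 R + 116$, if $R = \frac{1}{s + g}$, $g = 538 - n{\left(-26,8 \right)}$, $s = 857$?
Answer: $\frac{146231}{1251} \approx 116.89$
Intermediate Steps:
$n{\left(x,L \right)} = \left(4 + L\right)^{2}$
$g = 394$ ($g = 538 - \left(4 + 8\right)^{2} = 538 - 12^{2} = 538 - 144 = 394$)
$R = \frac{1}{1251}$ ($R = \frac{1}{857 + 394} = \frac{1}{1251} \approx 0.00079936$)
$1115 R + 116 = 1115 \cdot \frac{1}{1251} + 116 = \frac{1115}{1251} + 116 = \frac{146231}{1251}$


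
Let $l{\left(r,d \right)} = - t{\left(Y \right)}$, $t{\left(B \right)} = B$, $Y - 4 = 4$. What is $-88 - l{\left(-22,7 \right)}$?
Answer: $-80$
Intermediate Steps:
$Y = 8$ ($Y = 4 + 4 = 8$)
$l{\left(r,d \right)} = -8$ ($l{\left(r,d \right)} = \left(-1\right) 8 = -8$)
$-88 - l{\left(-22,7 \right)} = -88 - -8 = -88 + 8 = -80$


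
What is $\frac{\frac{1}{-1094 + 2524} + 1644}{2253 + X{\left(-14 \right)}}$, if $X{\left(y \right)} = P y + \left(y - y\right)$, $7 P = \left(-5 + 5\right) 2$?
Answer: $\frac{2350921}{3221790} \approx 0.72969$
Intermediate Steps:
$P = 0$ ($P = \frac{\left(-5 + 5\right) 2}{7} = \frac{0 \cdot 2}{7} = \frac{1}{7} \cdot 0 = 0$)
$X{\left(y \right)} = 0$ ($X{\left(y \right)} = 0 y + \left(y - y\right) = 0 + 0 = 0$)
$\frac{\frac{1}{-1094 + 2524} + 1644}{2253 + X{\left(-14 \right)}} = \frac{\frac{1}{-1094 + 2524} + 1644}{2253 + 0} = \frac{\frac{1}{1430} + 1644}{2253} = \left(\frac{1}{1430} + 1644\right) \frac{1}{2253} = \frac{2350921}{1430} \cdot \frac{1}{2253} = \frac{2350921}{3221790}$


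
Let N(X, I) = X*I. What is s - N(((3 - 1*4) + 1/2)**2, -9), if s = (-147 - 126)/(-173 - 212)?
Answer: 651/220 ≈ 2.9591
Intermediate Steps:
N(X, I) = I*X
s = 39/55 (s = -273/(-385) = -273*(-1/385) = 39/55 ≈ 0.70909)
s - N(((3 - 1*4) + 1/2)**2, -9) = 39/55 - (-9)*((3 - 1*4) + 1/2)**2 = 39/55 - (-9)*((3 - 4) + 1/2)**2 = 39/55 - (-9)*(-1 + 1/2)**2 = 39/55 - (-9)*(-1/2)**2 = 39/55 - (-9)/4 = 39/55 - 1*(-9/4) = 39/55 + 9/4 = 651/220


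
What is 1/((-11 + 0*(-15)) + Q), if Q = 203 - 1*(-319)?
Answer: 1/511 ≈ 0.0019569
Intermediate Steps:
Q = 522 (Q = 203 + 319 = 522)
1/((-11 + 0*(-15)) + Q) = 1/((-11 + 0*(-15)) + 522) = 1/((-11 + 0) + 522) = 1/(-11 + 522) = 1/511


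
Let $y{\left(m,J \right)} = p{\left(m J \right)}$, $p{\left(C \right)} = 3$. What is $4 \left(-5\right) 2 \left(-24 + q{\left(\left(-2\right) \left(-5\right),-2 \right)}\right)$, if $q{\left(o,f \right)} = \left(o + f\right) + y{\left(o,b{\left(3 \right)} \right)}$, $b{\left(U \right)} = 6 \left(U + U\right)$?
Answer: $520$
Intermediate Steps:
$b{\left(U \right)} = 12 U$ ($b{\left(U \right)} = 6 \cdot 2 U = 12 U$)
$y{\left(m,J \right)} = 3$
$q{\left(o,f \right)} = 3 + f + o$ ($q{\left(o,f \right)} = \left(o + f\right) + 3 = \left(f + o\right) + 3 = 3 + f + o$)
$4 \left(-5\right) 2 \left(-24 + q{\left(\left(-2\right) \left(-5\right),-2 \right)}\right) = 4 \left(-5\right) 2 \left(-24 - -11\right) = 4 \left(- 10 \left(-24 + \left(3 - 2 + 10\right)\right)\right) = 4 \left(- 10 \left(-24 + 11\right)\right) = 4 \left(\left(-10\right) \left(-13\right)\right) = 4 \cdot 130 = 520$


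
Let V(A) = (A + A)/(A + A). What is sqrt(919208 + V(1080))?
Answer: sqrt(919209) ≈ 958.75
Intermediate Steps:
V(A) = 1 (V(A) = (2*A)/((2*A)) = (2*A)*(1/(2*A)) = 1)
sqrt(919208 + V(1080)) = sqrt(919208 + 1) = sqrt(919209)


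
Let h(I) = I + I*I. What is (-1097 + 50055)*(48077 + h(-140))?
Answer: 3306476446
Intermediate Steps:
h(I) = I + I**2
(-1097 + 50055)*(48077 + h(-140)) = (-1097 + 50055)*(48077 - 140*(1 - 140)) = 48958*(48077 - 140*(-139)) = 48958*(48077 + 19460) = 48958*67537 = 3306476446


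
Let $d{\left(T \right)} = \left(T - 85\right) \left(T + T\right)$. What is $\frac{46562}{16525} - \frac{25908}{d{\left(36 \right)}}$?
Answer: $\frac{49366703}{4858350} \approx 10.161$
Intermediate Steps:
$d{\left(T \right)} = 2 T \left(-85 + T\right)$ ($d{\left(T \right)} = \left(-85 + T\right) 2 T = 2 T \left(-85 + T\right)$)
$\frac{46562}{16525} - \frac{25908}{d{\left(36 \right)}} = \frac{46562}{16525} - \frac{25908}{2 \cdot 36 \left(-85 + 36\right)} = 46562 \cdot \frac{1}{16525} - \frac{25908}{2 \cdot 36 \left(-49\right)} = \frac{46562}{16525} - \frac{25908}{-3528} = \frac{46562}{16525} - - \frac{2159}{294} = \frac{46562}{16525} + \frac{2159}{294} = \frac{49366703}{4858350}$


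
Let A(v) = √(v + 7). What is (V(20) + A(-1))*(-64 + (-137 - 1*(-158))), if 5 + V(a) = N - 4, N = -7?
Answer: 688 - 43*√6 ≈ 582.67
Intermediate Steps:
A(v) = √(7 + v)
V(a) = -16 (V(a) = -5 + (-7 - 4) = -5 - 11 = -16)
(V(20) + A(-1))*(-64 + (-137 - 1*(-158))) = (-16 + √(7 - 1))*(-64 + (-137 - 1*(-158))) = (-16 + √6)*(-64 + (-137 + 158)) = (-16 + √6)*(-64 + 21) = (-16 + √6)*(-43) = 688 - 43*√6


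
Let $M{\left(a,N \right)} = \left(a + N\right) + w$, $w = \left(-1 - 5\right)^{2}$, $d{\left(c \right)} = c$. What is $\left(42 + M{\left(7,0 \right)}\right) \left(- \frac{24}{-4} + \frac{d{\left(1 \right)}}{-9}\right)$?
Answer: $\frac{4505}{9} \approx 500.56$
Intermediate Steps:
$w = 36$ ($w = \left(-6\right)^{2} = 36$)
$M{\left(a,N \right)} = 36 + N + a$ ($M{\left(a,N \right)} = \left(a + N\right) + 36 = \left(N + a\right) + 36 = 36 + N + a$)
$\left(42 + M{\left(7,0 \right)}\right) \left(- \frac{24}{-4} + \frac{d{\left(1 \right)}}{-9}\right) = \left(42 + \left(36 + 0 + 7\right)\right) \left(- \frac{24}{-4} + 1 \frac{1}{-9}\right) = \left(42 + 43\right) \left(\left(-24\right) \left(- \frac{1}{4}\right) + 1 \left(- \frac{1}{9}\right)\right) = 85 \left(6 - \frac{1}{9}\right) = 85 \cdot \frac{53}{9} = \frac{4505}{9}$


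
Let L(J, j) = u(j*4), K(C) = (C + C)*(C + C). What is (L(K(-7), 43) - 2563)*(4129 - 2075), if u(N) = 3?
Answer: -5258240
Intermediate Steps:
K(C) = 4*C² (K(C) = (2*C)*(2*C) = 4*C²)
L(J, j) = 3
(L(K(-7), 43) - 2563)*(4129 - 2075) = (3 - 2563)*(4129 - 2075) = -2560*2054 = -5258240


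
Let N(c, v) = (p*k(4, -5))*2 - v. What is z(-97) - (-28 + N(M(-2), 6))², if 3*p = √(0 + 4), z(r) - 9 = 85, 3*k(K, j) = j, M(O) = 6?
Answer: -98662/81 ≈ -1218.0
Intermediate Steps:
k(K, j) = j/3
z(r) = 94 (z(r) = 9 + 85 = 94)
p = ⅔ (p = √(0 + 4)/3 = √4/3 = (⅓)*2 = ⅔ ≈ 0.66667)
N(c, v) = -20/9 - v (N(c, v) = (2*((⅓)*(-5))/3)*2 - v = ((⅔)*(-5/3))*2 - v = -10/9*2 - v = -20/9 - v)
z(-97) - (-28 + N(M(-2), 6))² = 94 - (-28 + (-20/9 - 1*6))² = 94 - (-28 + (-20/9 - 6))² = 94 - (-28 - 74/9)² = 94 - (-326/9)² = 94 - 1*106276/81 = 94 - 106276/81 = -98662/81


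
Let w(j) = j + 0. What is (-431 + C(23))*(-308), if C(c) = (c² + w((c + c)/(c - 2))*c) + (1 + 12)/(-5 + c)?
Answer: -413314/9 ≈ -45924.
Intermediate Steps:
w(j) = j
C(c) = c² + 13/(-5 + c) + 2*c²/(-2 + c) (C(c) = (c² + ((c + c)/(c - 2))*c) + (1 + 12)/(-5 + c) = (c² + ((2*c)/(-2 + c))*c) + 13/(-5 + c) = (c² + (2*c/(-2 + c))*c) + 13/(-5 + c) = (c² + 2*c²/(-2 + c)) + 13/(-5 + c) = c² + 13/(-5 + c) + 2*c²/(-2 + c))
(-431 + C(23))*(-308) = (-431 + (-26 + 23⁴ - 5*23³ + 13*23)/(10 + 23² - 7*23))*(-308) = (-431 + (-26 + 279841 - 5*12167 + 299)/(10 + 529 - 161))*(-308) = (-431 + (-26 + 279841 - 60835 + 299)/378)*(-308) = (-431 + (1/378)*219279)*(-308) = (-431 + 73093/126)*(-308) = (18787/126)*(-308) = -413314/9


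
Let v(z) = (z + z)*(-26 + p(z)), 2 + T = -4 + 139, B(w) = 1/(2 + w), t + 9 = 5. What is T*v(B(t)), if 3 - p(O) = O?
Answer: 5985/2 ≈ 2992.5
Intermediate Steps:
t = -4 (t = -9 + 5 = -4)
p(O) = 3 - O
T = 133 (T = -2 + (-4 + 139) = -2 + 135 = 133)
v(z) = 2*z*(-23 - z) (v(z) = (z + z)*(-26 + (3 - z)) = (2*z)*(-23 - z) = 2*z*(-23 - z))
T*v(B(t)) = 133*(-2*(23 + 1/(2 - 4))/(2 - 4)) = 133*(-2*(23 + 1/(-2))/(-2)) = 133*(-2*(-1/2)*(23 - 1/2)) = 133*(-2*(-1/2)*45/2) = 133*(45/2) = 5985/2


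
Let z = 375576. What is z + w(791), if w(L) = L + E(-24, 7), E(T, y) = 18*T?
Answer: 375935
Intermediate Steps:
w(L) = -432 + L (w(L) = L + 18*(-24) = L - 432 = -432 + L)
z + w(791) = 375576 + (-432 + 791) = 375576 + 359 = 375935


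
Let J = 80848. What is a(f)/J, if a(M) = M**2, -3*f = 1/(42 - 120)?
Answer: 1/4426913088 ≈ 2.2589e-10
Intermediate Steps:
f = 1/234 (f = -1/(3*(42 - 120)) = -1/3/(-78) = -1/3*(-1/78) = 1/234 ≈ 0.0042735)
a(f)/J = (1/234)**2/80848 = (1/54756)*(1/80848) = 1/4426913088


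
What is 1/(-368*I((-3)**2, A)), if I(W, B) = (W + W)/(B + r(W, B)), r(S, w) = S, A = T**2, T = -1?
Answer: -5/3312 ≈ -0.0015097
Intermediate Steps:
A = 1 (A = (-1)**2 = 1)
I(W, B) = 2*W/(B + W) (I(W, B) = (W + W)/(B + W) = (2*W)/(B + W) = 2*W/(B + W))
1/(-368*I((-3)**2, A)) = 1/(-736*(-3)**2/(1 + (-3)**2)) = 1/(-736*9/(1 + 9)) = 1/(-736*9/10) = 1/(-368*9/5) = 1/(-3312/5) = -5/3312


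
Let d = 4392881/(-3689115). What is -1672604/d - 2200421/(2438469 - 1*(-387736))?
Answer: 17438886228085976399/12415182246605 ≈ 1.4046e+6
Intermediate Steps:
d = -4392881/3689115 (d = 4392881*(-1/3689115) = -4392881/3689115 ≈ -1.1908)
-1672604/d - 2200421/(2438469 - 1*(-387736)) = -1672604/(-4392881/3689115) - 2200421/(2438469 - 1*(-387736)) = -1672604*(-3689115/4392881) - 2200421/(2438469 + 387736) = 6170428505460/4392881 - 2200421/2826205 = 17438886228085976399/12415182246605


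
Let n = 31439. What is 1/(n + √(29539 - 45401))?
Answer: 31439/988426583 - I*√15862/988426583 ≈ 3.1807e-5 - 1.2742e-7*I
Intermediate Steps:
1/(n + √(29539 - 45401)) = 1/(31439 + √(29539 - 45401)) = 1/(31439 + √(-15862)) = 1/(31439 + I*√15862)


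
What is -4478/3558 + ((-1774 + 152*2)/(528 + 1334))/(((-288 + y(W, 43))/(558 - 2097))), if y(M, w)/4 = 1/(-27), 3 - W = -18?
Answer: -15155903/2768124 ≈ -5.4752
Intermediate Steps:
W = 21 (W = 3 - 1*(-18) = 3 + 18 = 21)
y(M, w) = -4/27 (y(M, w) = 4/(-27) = 4*(-1/27) = -4/27)
-4478/3558 + ((-1774 + 152*2)/(528 + 1334))/(((-288 + y(W, 43))/(558 - 2097))) = -4478/3558 + ((-1774 + 152*2)/(528 + 1334))/(((-288 - 4/27)/(558 - 2097))) = -4478*1/3558 + ((-1774 + 304)/1862)/((-7780/27/(-1539))) = -2239/1779 + (-1470*1/1862)/((-7780/27*(-1/1539))) = -2239/1779 - 15/(19*7780/41553) = -2239/1779 - 15/19*41553/7780 = -2239/1779 - 6561/1556 = -15155903/2768124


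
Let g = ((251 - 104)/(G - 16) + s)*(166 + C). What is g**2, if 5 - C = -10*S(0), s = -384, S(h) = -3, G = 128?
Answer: 745361135649/256 ≈ 2.9116e+9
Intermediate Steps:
C = -25 (C = 5 - (-10)*(-3) = 5 - 1*30 = 5 - 30 = -25)
g = -863343/16 (g = ((251 - 104)/(128 - 16) - 384)*(166 - 25) = (147/112 - 384)*141 = (147*(1/112) - 384)*141 = (21/16 - 384)*141 = -6123/16*141 = -863343/16 ≈ -53959.)
g**2 = (-863343/16)**2 = 745361135649/256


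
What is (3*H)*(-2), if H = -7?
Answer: 42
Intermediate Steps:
(3*H)*(-2) = (3*(-7))*(-2) = -21*(-2) = 42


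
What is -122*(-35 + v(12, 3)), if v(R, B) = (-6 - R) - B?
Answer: 6832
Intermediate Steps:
v(R, B) = -6 - B - R
-122*(-35 + v(12, 3)) = -122*(-35 + (-6 - 1*3 - 1*12)) = -122*(-35 + (-6 - 3 - 12)) = -122*(-35 - 21) = -122*(-56) = 6832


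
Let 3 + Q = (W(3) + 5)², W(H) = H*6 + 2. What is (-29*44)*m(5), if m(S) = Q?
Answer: -793672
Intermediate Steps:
W(H) = 2 + 6*H (W(H) = 6*H + 2 = 2 + 6*H)
Q = 622 (Q = -3 + ((2 + 6*3) + 5)² = -3 + ((2 + 18) + 5)² = -3 + (20 + 5)² = -3 + 25² = -3 + 625 = 622)
m(S) = 622
(-29*44)*m(5) = -29*44*622 = -1276*622 = -793672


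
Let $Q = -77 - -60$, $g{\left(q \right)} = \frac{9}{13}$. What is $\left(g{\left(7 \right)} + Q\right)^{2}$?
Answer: $\frac{44944}{169} \approx 265.94$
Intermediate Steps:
$g{\left(q \right)} = \frac{9}{13}$ ($g{\left(q \right)} = 9 \cdot \frac{1}{13} = \frac{9}{13}$)
$Q = -17$ ($Q = -77 + 60 = -17$)
$\left(g{\left(7 \right)} + Q\right)^{2} = \left(\frac{9}{13} - 17\right)^{2} = \left(- \frac{212}{13}\right)^{2} = \frac{44944}{169}$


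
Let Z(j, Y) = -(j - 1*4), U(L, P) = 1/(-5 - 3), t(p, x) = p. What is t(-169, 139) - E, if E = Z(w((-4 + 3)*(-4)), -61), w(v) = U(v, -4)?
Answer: -1385/8 ≈ -173.13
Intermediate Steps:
U(L, P) = -⅛ (U(L, P) = 1/(-8) = -⅛)
w(v) = -⅛
Z(j, Y) = 4 - j (Z(j, Y) = -(j - 4) = -(-4 + j) = 4 - j)
E = 33/8 (E = 4 - 1*(-⅛) = 4 + ⅛ = 33/8 ≈ 4.1250)
t(-169, 139) - E = -169 - 1*33/8 = -169 - 33/8 = -1385/8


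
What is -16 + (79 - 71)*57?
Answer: 440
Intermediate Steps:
-16 + (79 - 71)*57 = -16 + 8*57 = -16 + 456 = 440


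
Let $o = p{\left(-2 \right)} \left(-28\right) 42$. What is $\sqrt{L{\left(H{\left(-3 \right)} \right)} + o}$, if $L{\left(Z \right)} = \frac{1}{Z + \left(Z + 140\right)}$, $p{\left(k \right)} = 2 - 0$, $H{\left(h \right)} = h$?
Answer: $\frac{i \sqrt{42232378}}{134} \approx 48.497 i$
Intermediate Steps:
$p{\left(k \right)} = 2$ ($p{\left(k \right)} = 2 + 0 = 2$)
$L{\left(Z \right)} = \frac{1}{140 + 2 Z}$ ($L{\left(Z \right)} = \frac{1}{Z + \left(140 + Z\right)} = \frac{1}{140 + 2 Z}$)
$o = -2352$ ($o = 2 \left(-28\right) 42 = \left(-56\right) 42 = -2352$)
$\sqrt{L{\left(H{\left(-3 \right)} \right)} + o} = \sqrt{\frac{1}{2 \left(70 - 3\right)} - 2352} = \sqrt{\frac{1}{2 \cdot 67} - 2352} = \sqrt{\frac{1}{2} \cdot \frac{1}{67} - 2352} = \sqrt{\frac{1}{134} - 2352} = \sqrt{- \frac{315167}{134}} = \frac{i \sqrt{42232378}}{134}$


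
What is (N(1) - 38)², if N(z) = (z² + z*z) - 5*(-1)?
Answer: 961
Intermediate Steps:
N(z) = 5 + 2*z² (N(z) = (z² + z²) + 5 = 2*z² + 5 = 5 + 2*z²)
(N(1) - 38)² = ((5 + 2*1²) - 38)² = ((5 + 2*1) - 38)² = ((5 + 2) - 38)² = (7 - 38)² = (-31)² = 961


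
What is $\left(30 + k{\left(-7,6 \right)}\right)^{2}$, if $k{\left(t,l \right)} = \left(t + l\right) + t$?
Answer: $484$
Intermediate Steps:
$k{\left(t,l \right)} = l + 2 t$ ($k{\left(t,l \right)} = \left(l + t\right) + t = l + 2 t$)
$\left(30 + k{\left(-7,6 \right)}\right)^{2} = \left(30 + \left(6 + 2 \left(-7\right)\right)\right)^{2} = \left(30 + \left(6 - 14\right)\right)^{2} = \left(30 - 8\right)^{2} = 22^{2} = 484$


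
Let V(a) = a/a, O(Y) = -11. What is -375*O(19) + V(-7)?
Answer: 4126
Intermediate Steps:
V(a) = 1
-375*O(19) + V(-7) = -375*(-11) + 1 = 4125 + 1 = 4126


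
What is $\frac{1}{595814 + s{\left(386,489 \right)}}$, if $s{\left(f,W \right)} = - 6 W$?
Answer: $\frac{1}{592880} \approx 1.6867 \cdot 10^{-6}$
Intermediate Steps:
$\frac{1}{595814 + s{\left(386,489 \right)}} = \frac{1}{595814 - 2934} = \frac{1}{592880}$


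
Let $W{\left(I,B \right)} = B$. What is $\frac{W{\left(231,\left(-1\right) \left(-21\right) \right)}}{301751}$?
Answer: $\frac{21}{301751} \approx 6.9594 \cdot 10^{-5}$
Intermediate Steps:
$\frac{W{\left(231,\left(-1\right) \left(-21\right) \right)}}{301751} = \frac{\left(-1\right) \left(-21\right)}{301751} = 21 \cdot \frac{1}{301751} = \frac{21}{301751}$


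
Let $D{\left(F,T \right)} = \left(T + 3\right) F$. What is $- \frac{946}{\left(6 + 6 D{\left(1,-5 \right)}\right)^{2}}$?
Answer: $- \frac{473}{18} \approx -26.278$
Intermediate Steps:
$D{\left(F,T \right)} = F \left(3 + T\right)$ ($D{\left(F,T \right)} = \left(3 + T\right) F = F \left(3 + T\right)$)
$- \frac{946}{\left(6 + 6 D{\left(1,-5 \right)}\right)^{2}} = - \frac{946}{\left(6 + 6 \cdot 1 \left(3 - 5\right)\right)^{2}} = - \frac{946}{\left(6 + 6 \cdot 1 \left(-2\right)\right)^{2}} = - \frac{946}{\left(6 + 6 \left(-2\right)\right)^{2}} = - \frac{946}{\left(6 - 12\right)^{2}} = - \frac{946}{\left(-6\right)^{2}} = - \frac{946}{36} = \left(-946\right) \frac{1}{36} = - \frac{473}{18}$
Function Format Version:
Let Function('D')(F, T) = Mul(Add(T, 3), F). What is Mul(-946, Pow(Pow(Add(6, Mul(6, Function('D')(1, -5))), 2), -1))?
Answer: Rational(-473, 18) ≈ -26.278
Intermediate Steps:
Function('D')(F, T) = Mul(F, Add(3, T)) (Function('D')(F, T) = Mul(Add(3, T), F) = Mul(F, Add(3, T)))
Mul(-946, Pow(Pow(Add(6, Mul(6, Function('D')(1, -5))), 2), -1)) = Mul(-946, Pow(Pow(Add(6, Mul(6, Mul(1, Add(3, -5)))), 2), -1)) = Mul(-946, Pow(Pow(Add(6, Mul(6, Mul(1, -2))), 2), -1)) = Mul(-946, Pow(Pow(Add(6, Mul(6, -2)), 2), -1)) = Mul(-946, Pow(Pow(Add(6, -12), 2), -1)) = Mul(-946, Pow(Pow(-6, 2), -1)) = Mul(-946, Pow(36, -1)) = Mul(-946, Rational(1, 36)) = Rational(-473, 18)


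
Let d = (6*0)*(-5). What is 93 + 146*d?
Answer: 93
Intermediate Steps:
d = 0 (d = 0*(-5) = 0)
93 + 146*d = 93 + 146*0 = 93 + 0 = 93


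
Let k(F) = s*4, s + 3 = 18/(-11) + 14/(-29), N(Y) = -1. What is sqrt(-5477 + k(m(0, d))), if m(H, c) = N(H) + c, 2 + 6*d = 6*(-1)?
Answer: 3*I*sqrt(62158745)/319 ≈ 74.145*I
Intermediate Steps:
s = -1633/319 (s = -3 + (18/(-11) + 14/(-29)) = -3 + (18*(-1/11) + 14*(-1/29)) = -3 + (-18/11 - 14/29) = -3 - 676/319 = -1633/319 ≈ -5.1191)
d = -4/3 (d = -1/3 + (6*(-1))/6 = -1/3 + (1/6)*(-6) = -1/3 - 1 = -4/3 ≈ -1.3333)
m(H, c) = -1 + c
k(F) = -6532/319 (k(F) = -1633/319*4 = -6532/319)
sqrt(-5477 + k(m(0, d))) = sqrt(-5477 - 6532/319) = sqrt(-1753695/319) = 3*I*sqrt(62158745)/319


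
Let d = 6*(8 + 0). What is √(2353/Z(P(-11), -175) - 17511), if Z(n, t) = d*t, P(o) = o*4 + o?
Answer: I*√3088989813/420 ≈ 132.33*I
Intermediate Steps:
P(o) = 5*o (P(o) = 4*o + o = 5*o)
d = 48 (d = 6*8 = 48)
Z(n, t) = 48*t
√(2353/Z(P(-11), -175) - 17511) = √(2353/((48*(-175))) - 17511) = √(2353/(-8400) - 17511) = √(2353*(-1/8400) - 17511) = √(-2353/8400 - 17511) = √(-147094753/8400) = I*√3088989813/420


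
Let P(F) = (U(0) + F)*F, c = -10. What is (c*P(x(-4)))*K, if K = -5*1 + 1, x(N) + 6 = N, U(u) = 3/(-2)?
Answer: 4600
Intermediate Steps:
U(u) = -3/2 (U(u) = 3*(-½) = -3/2)
x(N) = -6 + N
P(F) = F*(-3/2 + F) (P(F) = (-3/2 + F)*F = F*(-3/2 + F))
K = -4 (K = -5 + 1 = -4)
(c*P(x(-4)))*K = -5*(-6 - 4)*(-3 + 2*(-6 - 4))*(-4) = -5*(-10)*(-3 + 2*(-10))*(-4) = -5*(-10)*(-3 - 20)*(-4) = -5*(-10)*(-23)*(-4) = -10*115*(-4) = -1150*(-4) = 4600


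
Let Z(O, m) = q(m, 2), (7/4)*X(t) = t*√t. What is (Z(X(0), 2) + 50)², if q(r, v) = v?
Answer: 2704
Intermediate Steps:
X(t) = 4*t^(3/2)/7 (X(t) = 4*(t*√t)/7 = 4*t^(3/2)/7)
Z(O, m) = 2
(Z(X(0), 2) + 50)² = (2 + 50)² = 52² = 2704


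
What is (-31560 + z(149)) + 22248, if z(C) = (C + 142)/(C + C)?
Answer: -2774685/298 ≈ -9311.0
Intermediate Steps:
z(C) = (142 + C)/(2*C) (z(C) = (142 + C)/((2*C)) = (142 + C)*(1/(2*C)) = (142 + C)/(2*C))
(-31560 + z(149)) + 22248 = (-31560 + (½)*(142 + 149)/149) + 22248 = (-31560 + (½)*(1/149)*291) + 22248 = (-31560 + 291/298) + 22248 = -9404589/298 + 22248 = -2774685/298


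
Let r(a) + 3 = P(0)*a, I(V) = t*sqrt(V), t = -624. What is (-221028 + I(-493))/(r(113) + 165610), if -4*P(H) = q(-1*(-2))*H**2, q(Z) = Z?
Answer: -221028/165607 - 48*I*sqrt(493)/12739 ≈ -1.3347 - 0.083662*I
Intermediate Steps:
I(V) = -624*sqrt(V)
P(H) = -H**2/2 (P(H) = -(-1*(-2))*H**2/4 = -H**2/2)
r(a) = -3 (r(a) = -3 + (-1/2*0**2)*a = -3 + (-1/2*0)*a = -3 + 0*a = -3 + 0 = -3)
(-221028 + I(-493))/(r(113) + 165610) = (-221028 - 624*I*sqrt(493))/(-3 + 165610) = (-221028 - 624*I*sqrt(493))/165607 = (-221028 - 624*I*sqrt(493))*(1/165607) = -221028/165607 - 48*I*sqrt(493)/12739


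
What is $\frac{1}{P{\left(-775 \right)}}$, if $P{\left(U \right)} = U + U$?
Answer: $- \frac{1}{1550} \approx -0.00064516$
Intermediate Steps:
$P{\left(U \right)} = 2 U$
$\frac{1}{P{\left(-775 \right)}} = \frac{1}{2 \left(-775\right)} = \frac{1}{-1550} = - \frac{1}{1550}$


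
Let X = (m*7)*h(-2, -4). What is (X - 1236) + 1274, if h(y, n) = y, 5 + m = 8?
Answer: -4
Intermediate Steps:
m = 3 (m = -5 + 8 = 3)
X = -42 (X = (3*7)*(-2) = 21*(-2) = -42)
(X - 1236) + 1274 = (-42 - 1236) + 1274 = -1278 + 1274 = -4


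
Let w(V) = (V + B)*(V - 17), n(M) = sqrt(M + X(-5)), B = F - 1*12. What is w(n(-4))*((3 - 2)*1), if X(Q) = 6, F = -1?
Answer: 223 - 30*sqrt(2) ≈ 180.57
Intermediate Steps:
B = -13 (B = -1 - 1*12 = -1 - 12 = -13)
n(M) = sqrt(6 + M) (n(M) = sqrt(M + 6) = sqrt(6 + M))
w(V) = (-17 + V)*(-13 + V) (w(V) = (V - 13)*(V - 17) = (-13 + V)*(-17 + V) = (-17 + V)*(-13 + V))
w(n(-4))*((3 - 2)*1) = (221 + (sqrt(6 - 4))**2 - 30*sqrt(6 - 4))*((3 - 2)*1) = (221 + (sqrt(2))**2 - 30*sqrt(2))*(1*1) = (221 + 2 - 30*sqrt(2))*1 = (223 - 30*sqrt(2))*1 = 223 - 30*sqrt(2)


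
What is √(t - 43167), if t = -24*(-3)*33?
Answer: I*√40791 ≈ 201.97*I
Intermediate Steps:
t = 2376 (t = 72*33 = 2376)
√(t - 43167) = √(2376 - 43167) = √(-40791) = I*√40791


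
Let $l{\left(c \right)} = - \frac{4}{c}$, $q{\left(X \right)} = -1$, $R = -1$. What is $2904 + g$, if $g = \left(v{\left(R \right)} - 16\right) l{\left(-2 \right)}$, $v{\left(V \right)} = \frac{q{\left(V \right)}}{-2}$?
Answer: $2873$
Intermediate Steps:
$v{\left(V \right)} = \frac{1}{2}$ ($v{\left(V \right)} = - \frac{1}{-2} = \left(-1\right) \left(- \frac{1}{2}\right) = \frac{1}{2}$)
$g = -31$ ($g = \left(\frac{1}{2} - 16\right) \left(- \frac{4}{-2}\right) = - \frac{31 \left(\left(-4\right) \left(- \frac{1}{2}\right)\right)}{2} = \left(- \frac{31}{2}\right) 2 = -31$)
$2904 + g = 2904 - 31 = 2873$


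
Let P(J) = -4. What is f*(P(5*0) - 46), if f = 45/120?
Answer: -75/4 ≈ -18.750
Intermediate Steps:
f = 3/8 (f = 45*(1/120) = 3/8 ≈ 0.37500)
f*(P(5*0) - 46) = 3*(-4 - 46)/8 = (3/8)*(-50) = -75/4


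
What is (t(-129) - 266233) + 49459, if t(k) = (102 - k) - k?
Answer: -216414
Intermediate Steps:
t(k) = 102 - 2*k
(t(-129) - 266233) + 49459 = ((102 - 2*(-129)) - 266233) + 49459 = ((102 + 258) - 266233) + 49459 = (360 - 266233) + 49459 = -265873 + 49459 = -216414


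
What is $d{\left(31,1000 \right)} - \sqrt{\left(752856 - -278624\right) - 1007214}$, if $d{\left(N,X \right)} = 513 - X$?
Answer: $-487 - \sqrt{24266} \approx -642.78$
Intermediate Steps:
$d{\left(31,1000 \right)} - \sqrt{\left(752856 - -278624\right) - 1007214} = \left(513 - 1000\right) - \sqrt{\left(752856 - -278624\right) - 1007214} = \left(513 - 1000\right) - \sqrt{\left(752856 + 278624\right) - 1007214} = -487 - \sqrt{1031480 - 1007214} = -487 - \sqrt{24266}$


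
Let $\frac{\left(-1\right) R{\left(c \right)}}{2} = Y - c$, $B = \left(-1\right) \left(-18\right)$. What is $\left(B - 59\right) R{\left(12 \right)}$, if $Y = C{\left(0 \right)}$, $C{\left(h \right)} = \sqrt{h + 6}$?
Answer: $-984 + 82 \sqrt{6} \approx -783.14$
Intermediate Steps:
$C{\left(h \right)} = \sqrt{6 + h}$
$B = 18$
$Y = \sqrt{6}$ ($Y = \sqrt{6 + 0} = \sqrt{6} \approx 2.4495$)
$R{\left(c \right)} = - 2 \sqrt{6} + 2 c$ ($R{\left(c \right)} = - 2 \left(\sqrt{6} - c\right) = - 2 \sqrt{6} + 2 c$)
$\left(B - 59\right) R{\left(12 \right)} = \left(18 - 59\right) \left(- 2 \sqrt{6} + 2 \cdot 12\right) = - 41 \left(- 2 \sqrt{6} + 24\right) = - 41 \left(24 - 2 \sqrt{6}\right) = -984 + 82 \sqrt{6}$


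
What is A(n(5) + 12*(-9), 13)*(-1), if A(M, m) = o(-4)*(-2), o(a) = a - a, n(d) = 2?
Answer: 0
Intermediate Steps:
o(a) = 0
A(M, m) = 0 (A(M, m) = 0*(-2) = 0)
A(n(5) + 12*(-9), 13)*(-1) = 0*(-1) = 0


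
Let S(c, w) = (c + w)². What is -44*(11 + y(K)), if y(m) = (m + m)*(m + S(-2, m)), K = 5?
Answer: -6644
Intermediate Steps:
y(m) = 2*m*(m + (-2 + m)²) (y(m) = (m + m)*(m + (-2 + m)²) = (2*m)*(m + (-2 + m)²) = 2*m*(m + (-2 + m)²))
-44*(11 + y(K)) = -44*(11 + 2*5*(5 + (-2 + 5)²)) = -44*(11 + 2*5*(5 + 3²)) = -44*(11 + 2*5*(5 + 9)) = -44*(11 + 2*5*14) = -44*(11 + 140) = -44*151 = -6644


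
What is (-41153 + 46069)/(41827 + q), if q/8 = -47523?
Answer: -4916/338357 ≈ -0.014529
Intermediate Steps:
q = -380184 (q = 8*(-47523) = -380184)
(-41153 + 46069)/(41827 + q) = (-41153 + 46069)/(41827 - 380184) = 4916/(-338357) = 4916*(-1/338357) = -4916/338357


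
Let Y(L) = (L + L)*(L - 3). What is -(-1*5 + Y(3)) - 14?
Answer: -9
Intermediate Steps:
Y(L) = 2*L*(-3 + L) (Y(L) = (2*L)*(-3 + L) = 2*L*(-3 + L))
-(-1*5 + Y(3)) - 14 = -(-1*5 + 2*3*(-3 + 3)) - 14 = -(-5 + 2*3*0) - 14 = -(-5 + 0) - 14 = -1*(-5) - 14 = 5 - 14 = -9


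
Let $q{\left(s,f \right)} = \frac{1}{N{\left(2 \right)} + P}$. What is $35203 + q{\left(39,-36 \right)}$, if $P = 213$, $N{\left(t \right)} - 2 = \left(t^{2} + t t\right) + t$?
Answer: $\frac{7920676}{225} \approx 35203.0$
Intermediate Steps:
$N{\left(t \right)} = 2 + t + 2 t^{2}$ ($N{\left(t \right)} = 2 + \left(\left(t^{2} + t t\right) + t\right) = 2 + \left(\left(t^{2} + t^{2}\right) + t\right) = 2 + \left(2 t^{2} + t\right) = 2 + \left(t + 2 t^{2}\right) = 2 + t + 2 t^{2}$)
$q{\left(s,f \right)} = \frac{1}{225}$ ($q{\left(s,f \right)} = \frac{1}{\left(2 + 2 + 2 \cdot 2^{2}\right) + 213} = \frac{1}{\left(2 + 2 + 2 \cdot 4\right) + 213} = \frac{1}{\left(2 + 2 + 8\right) + 213} = \frac{1}{12 + 213} = \frac{1}{225}$)
$35203 + q{\left(39,-36 \right)} = 35203 + \frac{1}{225} = \frac{7920676}{225}$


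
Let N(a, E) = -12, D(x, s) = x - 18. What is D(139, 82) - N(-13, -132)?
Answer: 133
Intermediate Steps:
D(x, s) = -18 + x
D(139, 82) - N(-13, -132) = (-18 + 139) - 1*(-12) = 121 + 12 = 133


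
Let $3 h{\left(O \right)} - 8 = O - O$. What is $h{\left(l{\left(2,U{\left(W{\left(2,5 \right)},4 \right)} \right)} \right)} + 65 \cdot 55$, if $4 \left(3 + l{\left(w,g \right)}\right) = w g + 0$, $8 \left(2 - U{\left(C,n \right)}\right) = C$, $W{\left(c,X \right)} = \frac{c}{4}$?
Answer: $\frac{10733}{3} \approx 3577.7$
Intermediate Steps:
$W{\left(c,X \right)} = \frac{c}{4}$ ($W{\left(c,X \right)} = c \frac{1}{4} = \frac{c}{4}$)
$U{\left(C,n \right)} = 2 - \frac{C}{8}$
$l{\left(w,g \right)} = -3 + \frac{g w}{4}$ ($l{\left(w,g \right)} = -3 + \frac{w g + 0}{4} = -3 + \frac{g w + 0}{4} = -3 + \frac{g w}{4}$)
$h{\left(O \right)} = \frac{8}{3}$ ($h{\left(O \right)} = \frac{8}{3} + \frac{O - O}{3} = \frac{8}{3} + \frac{1}{3} \cdot 0 = \frac{8}{3} + 0 = \frac{8}{3}$)
$h{\left(l{\left(2,U{\left(W{\left(2,5 \right)},4 \right)} \right)} \right)} + 65 \cdot 55 = \frac{8}{3} + 65 \cdot 55 = \frac{8}{3} + 3575 = \frac{10733}{3}$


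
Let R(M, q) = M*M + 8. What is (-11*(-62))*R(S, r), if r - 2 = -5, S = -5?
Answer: 22506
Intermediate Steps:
r = -3 (r = 2 - 5 = -3)
R(M, q) = 8 + M**2 (R(M, q) = M**2 + 8 = 8 + M**2)
(-11*(-62))*R(S, r) = (-11*(-62))*(8 + (-5)**2) = 682*(8 + 25) = 682*33 = 22506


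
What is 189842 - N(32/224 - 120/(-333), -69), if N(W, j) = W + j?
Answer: 147560456/777 ≈ 1.8991e+5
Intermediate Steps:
189842 - N(32/224 - 120/(-333), -69) = 189842 - ((32/224 - 120/(-333)) - 69) = 189842 - ((32*(1/224) - 120*(-1/333)) - 69) = 189842 - ((⅐ + 40/111) - 69) = 189842 - (391/777 - 69) = 189842 - 1*(-53222/777) = 189842 + 53222/777 = 147560456/777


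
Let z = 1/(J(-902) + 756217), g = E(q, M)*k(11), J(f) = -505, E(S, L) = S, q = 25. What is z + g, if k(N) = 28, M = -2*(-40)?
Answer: 528998401/755712 ≈ 700.00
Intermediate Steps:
M = 80
g = 700 (g = 25*28 = 700)
z = 1/755712 (z = 1/(-505 + 756217) = 1/755712 ≈ 1.3233e-6)
z + g = 1/755712 + 700 = 528998401/755712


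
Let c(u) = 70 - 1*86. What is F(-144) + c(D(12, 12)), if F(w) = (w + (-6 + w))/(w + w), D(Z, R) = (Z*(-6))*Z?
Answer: -719/48 ≈ -14.979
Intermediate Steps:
D(Z, R) = -6*Z**2 (D(Z, R) = (-6*Z)*Z = -6*Z**2)
F(w) = (-6 + 2*w)/(2*w) (F(w) = (-6 + 2*w)/((2*w)) = (-6 + 2*w)*(1/(2*w)) = (-6 + 2*w)/(2*w))
c(u) = -16 (c(u) = 70 - 86 = -16)
F(-144) + c(D(12, 12)) = (-3 - 144)/(-144) - 16 = -1/144*(-147) - 16 = 49/48 - 16 = -719/48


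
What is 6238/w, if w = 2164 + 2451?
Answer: 6238/4615 ≈ 1.3517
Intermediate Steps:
w = 4615
6238/w = 6238/4615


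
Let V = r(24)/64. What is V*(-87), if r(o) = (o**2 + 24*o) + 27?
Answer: -102573/64 ≈ -1602.7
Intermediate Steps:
r(o) = 27 + o**2 + 24*o
V = 1179/64 (V = (27 + 24**2 + 24*24)/64 = (27 + 576 + 576)*(1/64) = 1179*(1/64) = 1179/64 ≈ 18.422)
V*(-87) = (1179/64)*(-87) = -102573/64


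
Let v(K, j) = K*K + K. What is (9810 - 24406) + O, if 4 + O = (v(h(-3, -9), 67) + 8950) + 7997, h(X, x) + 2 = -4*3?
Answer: 2529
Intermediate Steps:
h(X, x) = -14 (h(X, x) = -2 - 4*3 = -2 - 12 = -14)
v(K, j) = K + K² (v(K, j) = K² + K = K + K²)
O = 17125 (O = -4 + ((-14*(1 - 14) + 8950) + 7997) = -4 + ((-14*(-13) + 8950) + 7997) = -4 + ((182 + 8950) + 7997) = -4 + (9132 + 7997) = -4 + 17129 = 17125)
(9810 - 24406) + O = (9810 - 24406) + 17125 = -14596 + 17125 = 2529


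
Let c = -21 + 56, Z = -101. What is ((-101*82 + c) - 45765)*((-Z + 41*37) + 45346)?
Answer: -2536619568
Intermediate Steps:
c = 35
((-101*82 + c) - 45765)*((-Z + 41*37) + 45346) = ((-101*82 + 35) - 45765)*((-1*(-101) + 41*37) + 45346) = ((-8282 + 35) - 45765)*((101 + 1517) + 45346) = (-8247 - 45765)*(1618 + 45346) = -54012*46964 = -2536619568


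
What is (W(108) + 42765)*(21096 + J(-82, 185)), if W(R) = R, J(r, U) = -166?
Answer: 897331890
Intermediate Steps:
(W(108) + 42765)*(21096 + J(-82, 185)) = (108 + 42765)*(21096 - 166) = 42873*20930 = 897331890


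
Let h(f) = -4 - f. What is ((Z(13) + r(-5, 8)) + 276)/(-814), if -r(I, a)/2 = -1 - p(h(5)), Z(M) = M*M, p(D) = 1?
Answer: -449/814 ≈ -0.55160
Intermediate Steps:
Z(M) = M²
r(I, a) = 4 (r(I, a) = -2*(-1 - 1*1) = -2*(-1 - 1) = -2*(-2) = 4)
((Z(13) + r(-5, 8)) + 276)/(-814) = ((13² + 4) + 276)/(-814) = ((169 + 4) + 276)*(-1/814) = (173 + 276)*(-1/814) = 449*(-1/814) = -449/814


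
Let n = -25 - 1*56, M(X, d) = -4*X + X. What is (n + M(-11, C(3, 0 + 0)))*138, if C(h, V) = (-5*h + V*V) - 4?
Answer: -6624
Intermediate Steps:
C(h, V) = -4 + V² - 5*h (C(h, V) = (-5*h + V²) - 4 = (V² - 5*h) - 4 = -4 + V² - 5*h)
M(X, d) = -3*X
n = -81 (n = -25 - 56 = -81)
(n + M(-11, C(3, 0 + 0)))*138 = (-81 - 3*(-11))*138 = (-81 + 33)*138 = -48*138 = -6624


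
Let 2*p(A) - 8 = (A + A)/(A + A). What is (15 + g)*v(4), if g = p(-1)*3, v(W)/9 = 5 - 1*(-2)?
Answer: 3591/2 ≈ 1795.5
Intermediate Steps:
v(W) = 63 (v(W) = 9*(5 - 1*(-2)) = 9*(5 + 2) = 9*7 = 63)
p(A) = 9/2 (p(A) = 4 + ((A + A)/(A + A))/2 = 4 + ((2*A)/((2*A)))/2 = 4 + ((2*A)*(1/(2*A)))/2 = 4 + (½)*1 = 4 + ½ = 9/2)
g = 27/2 (g = (9/2)*3 = 27/2 ≈ 13.500)
(15 + g)*v(4) = (15 + 27/2)*63 = (57/2)*63 = 3591/2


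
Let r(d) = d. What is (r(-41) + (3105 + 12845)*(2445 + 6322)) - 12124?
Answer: 139821485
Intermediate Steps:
(r(-41) + (3105 + 12845)*(2445 + 6322)) - 12124 = (-41 + (3105 + 12845)*(2445 + 6322)) - 12124 = (-41 + 15950*8767) - 12124 = (-41 + 139833650) - 12124 = 139833609 - 12124 = 139821485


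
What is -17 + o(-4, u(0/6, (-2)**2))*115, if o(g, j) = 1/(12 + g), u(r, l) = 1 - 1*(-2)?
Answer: -21/8 ≈ -2.6250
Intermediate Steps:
u(r, l) = 3 (u(r, l) = 1 + 2 = 3)
-17 + o(-4, u(0/6, (-2)**2))*115 = -17 + 115/(12 - 4) = -17 + 115/8 = -21/8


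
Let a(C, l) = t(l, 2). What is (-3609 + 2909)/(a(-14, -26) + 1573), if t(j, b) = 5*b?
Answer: -700/1583 ≈ -0.44220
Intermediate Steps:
a(C, l) = 10 (a(C, l) = 5*2 = 10)
(-3609 + 2909)/(a(-14, -26) + 1573) = (-3609 + 2909)/(10 + 1573) = -700/1583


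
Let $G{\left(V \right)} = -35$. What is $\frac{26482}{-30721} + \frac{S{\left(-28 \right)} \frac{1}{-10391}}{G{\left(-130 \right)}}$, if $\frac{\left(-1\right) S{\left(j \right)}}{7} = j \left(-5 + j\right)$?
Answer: $- \frac{1404258514}{1596109555} \approx -0.8798$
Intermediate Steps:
$S{\left(j \right)} = - 7 j \left(-5 + j\right)$
$\frac{26482}{-30721} + \frac{S{\left(-28 \right)} \frac{1}{-10391}}{G{\left(-130 \right)}} = \frac{26482}{-30721} + \frac{7 \left(-28\right) \left(5 - -28\right) \frac{1}{-10391}}{-35} = 26482 \left(- \frac{1}{30721}\right) + 7 \left(-28\right) \left(5 + 28\right) \left(- \frac{1}{10391}\right) \left(- \frac{1}{35}\right) = - \frac{26482}{30721} + 7 \left(-28\right) 33 \left(- \frac{1}{10391}\right) \left(- \frac{1}{35}\right) = - \frac{26482}{30721} + \left(-6468\right) \left(- \frac{1}{10391}\right) \left(- \frac{1}{35}\right) = - \frac{26482}{30721} + \frac{6468}{10391} \left(- \frac{1}{35}\right) = - \frac{26482}{30721} - \frac{924}{51955} = - \frac{1404258514}{1596109555}$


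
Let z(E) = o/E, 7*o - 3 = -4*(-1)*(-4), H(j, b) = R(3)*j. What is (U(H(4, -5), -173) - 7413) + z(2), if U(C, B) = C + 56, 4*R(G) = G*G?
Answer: -102885/14 ≈ -7348.9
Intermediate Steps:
R(G) = G²/4 (R(G) = (G*G)/4 = G²/4)
H(j, b) = 9*j/4 (H(j, b) = ((¼)*3²)*j = ((¼)*9)*j = 9*j/4)
U(C, B) = 56 + C
o = -13/7 (o = 3/7 + (-4*(-1)*(-4))/7 = 3/7 + (4*(-4))/7 = 3/7 + (⅐)*(-16) = 3/7 - 16/7 = -13/7 ≈ -1.8571)
z(E) = -13/(7*E)
(U(H(4, -5), -173) - 7413) + z(2) = ((56 + (9/4)*4) - 7413) - 13/7/2 = ((56 + 9) - 7413) - 13/7*½ = (65 - 7413) - 13/14 = -7348 - 13/14 = -102885/14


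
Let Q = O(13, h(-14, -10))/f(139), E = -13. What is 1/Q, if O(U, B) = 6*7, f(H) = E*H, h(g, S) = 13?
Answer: -1807/42 ≈ -43.024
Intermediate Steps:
f(H) = -13*H
O(U, B) = 42
Q = -42/1807 (Q = 42/((-13*139)) = 42/(-1807) = 42*(-1/1807) = -42/1807 ≈ -0.023243)
1/Q = 1/(-42/1807) = -1807/42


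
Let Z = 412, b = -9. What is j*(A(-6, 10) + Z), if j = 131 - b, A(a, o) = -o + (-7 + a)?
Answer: 54460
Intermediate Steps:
A(a, o) = -7 + a - o
j = 140 (j = 131 - 1*(-9) = 131 + 9 = 140)
j*(A(-6, 10) + Z) = 140*((-7 - 6 - 1*10) + 412) = 140*((-7 - 6 - 10) + 412) = 140*(-23 + 412) = 140*389 = 54460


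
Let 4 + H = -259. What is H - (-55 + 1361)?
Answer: -1569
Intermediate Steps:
H = -263 (H = -4 - 259 = -263)
H - (-55 + 1361) = -263 - (-55 + 1361) = -263 - 1*1306 = -263 - 1306 = -1569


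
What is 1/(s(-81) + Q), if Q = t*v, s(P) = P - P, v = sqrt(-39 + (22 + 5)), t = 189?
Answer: -I*sqrt(3)/1134 ≈ -0.0015274*I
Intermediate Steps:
v = 2*I*sqrt(3) (v = sqrt(-39 + 27) = sqrt(-12) = 2*I*sqrt(3) ≈ 3.4641*I)
s(P) = 0
Q = 378*I*sqrt(3) (Q = 189*(2*I*sqrt(3)) = 378*I*sqrt(3) ≈ 654.71*I)
1/(s(-81) + Q) = 1/(0 + 378*I*sqrt(3)) = 1/(378*I*sqrt(3)) = -I*sqrt(3)/1134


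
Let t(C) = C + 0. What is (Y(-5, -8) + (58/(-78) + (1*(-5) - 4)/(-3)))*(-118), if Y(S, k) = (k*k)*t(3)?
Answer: -893968/39 ≈ -22922.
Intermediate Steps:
t(C) = C
Y(S, k) = 3*k**2 (Y(S, k) = (k*k)*3 = k**2*3 = 3*k**2)
(Y(-5, -8) + (58/(-78) + (1*(-5) - 4)/(-3)))*(-118) = (3*(-8)**2 + (58/(-78) + (1*(-5) - 4)/(-3)))*(-118) = (3*64 + (58*(-1/78) + (-5 - 4)*(-1/3)))*(-118) = (192 + (-29/39 - 9*(-1/3)))*(-118) = (192 + (-29/39 + 3))*(-118) = (192 + 88/39)*(-118) = (7576/39)*(-118) = -893968/39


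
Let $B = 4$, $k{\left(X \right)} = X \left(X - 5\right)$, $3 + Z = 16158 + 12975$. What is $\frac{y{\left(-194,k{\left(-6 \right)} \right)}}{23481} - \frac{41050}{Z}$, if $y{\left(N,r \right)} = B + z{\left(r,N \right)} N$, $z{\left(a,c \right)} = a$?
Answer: $- \frac{44558635}{22800051} \approx -1.9543$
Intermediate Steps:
$Z = 29130$ ($Z = -3 + \left(16158 + 12975\right) = -3 + 29133 = 29130$)
$k{\left(X \right)} = X \left(-5 + X\right)$
$y{\left(N,r \right)} = 4 + N r$ ($y{\left(N,r \right)} = 4 + r N = 4 + N r$)
$\frac{y{\left(-194,k{\left(-6 \right)} \right)}}{23481} - \frac{41050}{Z} = \frac{4 - 194 \left(- 6 \left(-5 - 6\right)\right)}{23481} - \frac{41050}{29130} = \left(4 - 194 \left(\left(-6\right) \left(-11\right)\right)\right) \frac{1}{23481} - \frac{4105}{2913} = \left(4 - 12804\right) \frac{1}{23481} - \frac{4105}{2913} = \left(-12800\right) \frac{1}{23481} - \frac{4105}{2913} = - \frac{12800}{23481} - \frac{4105}{2913} = - \frac{44558635}{22800051}$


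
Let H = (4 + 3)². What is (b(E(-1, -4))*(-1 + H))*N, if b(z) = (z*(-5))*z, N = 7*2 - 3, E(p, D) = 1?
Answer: -2640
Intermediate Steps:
N = 11 (N = 14 - 3 = 11)
b(z) = -5*z² (b(z) = (-5*z)*z = -5*z²)
H = 49 (H = 7² = 49)
(b(E(-1, -4))*(-1 + H))*N = ((-5*1²)*(-1 + 49))*11 = (-5*1*48)*11 = -5*48*11 = -240*11 = -2640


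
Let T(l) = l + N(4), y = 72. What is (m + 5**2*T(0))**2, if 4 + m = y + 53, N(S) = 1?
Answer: 21316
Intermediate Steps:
m = 121 (m = -4 + (72 + 53) = -4 + 125 = 121)
T(l) = 1 + l (T(l) = l + 1 = 1 + l)
(m + 5**2*T(0))**2 = (121 + 5**2*(1 + 0))**2 = (121 + 25*1)**2 = (121 + 25)**2 = 146**2 = 21316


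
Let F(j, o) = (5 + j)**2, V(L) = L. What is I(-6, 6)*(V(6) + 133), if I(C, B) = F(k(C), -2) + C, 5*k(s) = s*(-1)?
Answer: 112729/25 ≈ 4509.2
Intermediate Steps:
k(s) = -s/5 (k(s) = (s*(-1))/5 = (-s)/5 = -s/5)
I(C, B) = C + (5 - C/5)**2 (I(C, B) = (5 - C/5)**2 + C = C + (5 - C/5)**2)
I(-6, 6)*(V(6) + 133) = (25 - 1*(-6) + (1/25)*(-6)**2)*(6 + 133) = (25 + 6 + (1/25)*36)*139 = (25 + 6 + 36/25)*139 = (811/25)*139 = 112729/25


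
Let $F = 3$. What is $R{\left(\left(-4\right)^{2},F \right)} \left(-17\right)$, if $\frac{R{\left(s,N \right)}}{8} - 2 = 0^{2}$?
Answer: $-272$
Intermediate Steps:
$R{\left(s,N \right)} = 16$ ($R{\left(s,N \right)} = 16 + 8 \cdot 0^{2} = 16 + 8 \cdot 0 = 16 + 0 = 16$)
$R{\left(\left(-4\right)^{2},F \right)} \left(-17\right) = 16 \left(-17\right) = -272$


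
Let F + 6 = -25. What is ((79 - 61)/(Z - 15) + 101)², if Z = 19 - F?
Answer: 12623809/1225 ≈ 10305.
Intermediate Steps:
F = -31 (F = -6 - 25 = -31)
Z = 50 (Z = 19 - 1*(-31) = 19 + 31 = 50)
((79 - 61)/(Z - 15) + 101)² = ((79 - 61)/(50 - 15) + 101)² = (18/35 + 101)² = (3553/35)² = 12623809/1225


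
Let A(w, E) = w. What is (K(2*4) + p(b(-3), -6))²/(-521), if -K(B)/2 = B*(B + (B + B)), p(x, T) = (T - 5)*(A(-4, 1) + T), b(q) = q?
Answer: -75076/521 ≈ -144.10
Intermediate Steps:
p(x, T) = (-5 + T)*(-4 + T) (p(x, T) = (T - 5)*(-4 + T) = (-5 + T)*(-4 + T))
K(B) = -6*B² (K(B) = -2*B*(B + (B + B)) = -2*B*(B + 2*B) = -2*B*3*B = -6*B²)
(K(2*4) + p(b(-3), -6))²/(-521) = (-6*(2*4)² + (20 + (-6)² - 9*(-6)))²/(-521) = (-6*8² + (20 + 36 + 54))²*(-1/521) = (-6*64 + 110)²*(-1/521) = (-384 + 110)²*(-1/521) = (-274)²*(-1/521) = 75076*(-1/521) = -75076/521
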